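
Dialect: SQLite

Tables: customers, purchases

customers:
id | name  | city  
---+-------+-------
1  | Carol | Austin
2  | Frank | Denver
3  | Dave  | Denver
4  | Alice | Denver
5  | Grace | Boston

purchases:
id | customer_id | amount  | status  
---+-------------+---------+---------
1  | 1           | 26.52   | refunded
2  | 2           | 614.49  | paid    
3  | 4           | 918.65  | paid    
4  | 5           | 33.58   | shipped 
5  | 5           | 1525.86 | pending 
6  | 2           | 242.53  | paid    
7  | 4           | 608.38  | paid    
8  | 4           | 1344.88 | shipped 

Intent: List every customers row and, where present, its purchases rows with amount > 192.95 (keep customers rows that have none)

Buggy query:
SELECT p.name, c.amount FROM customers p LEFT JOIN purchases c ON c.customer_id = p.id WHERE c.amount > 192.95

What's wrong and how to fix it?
Bug: Filtering c.amount in WHERE discards the NULL rows produced by LEFT JOIN, turning it into an inner join

Fix: Move the right-table condition into the ON clause so unmatched parents are kept

Corrected query:
SELECT p.name, c.amount FROM customers p LEFT JOIN purchases c ON c.customer_id = p.id AND c.amount > 192.95

Result:
name  | amount 
------+--------
Carol | NULL   
Frank | 242.53 
Frank | 614.49 
Dave  | NULL   
Alice | 608.38 
Alice | 918.65 
Alice | 1344.88
Grace | 1525.86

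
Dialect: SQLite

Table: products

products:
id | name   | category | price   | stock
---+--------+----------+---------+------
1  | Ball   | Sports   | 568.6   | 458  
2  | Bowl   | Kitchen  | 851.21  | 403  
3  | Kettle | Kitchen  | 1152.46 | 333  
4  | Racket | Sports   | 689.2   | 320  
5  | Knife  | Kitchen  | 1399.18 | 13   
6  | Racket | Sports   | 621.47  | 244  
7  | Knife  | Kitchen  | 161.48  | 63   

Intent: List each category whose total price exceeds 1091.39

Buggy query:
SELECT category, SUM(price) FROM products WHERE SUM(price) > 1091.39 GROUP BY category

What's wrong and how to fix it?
Bug: Aggregate functions cannot appear in a WHERE clause

Fix: Use HAVING (which filters groups after aggregation) instead of WHERE

Corrected query:
SELECT category, SUM(price) FROM products GROUP BY category HAVING SUM(price) > 1091.39

Result:
category | SUM(price)
---------+-----------
Kitchen  | 3564.33   
Sports   | 1879.27   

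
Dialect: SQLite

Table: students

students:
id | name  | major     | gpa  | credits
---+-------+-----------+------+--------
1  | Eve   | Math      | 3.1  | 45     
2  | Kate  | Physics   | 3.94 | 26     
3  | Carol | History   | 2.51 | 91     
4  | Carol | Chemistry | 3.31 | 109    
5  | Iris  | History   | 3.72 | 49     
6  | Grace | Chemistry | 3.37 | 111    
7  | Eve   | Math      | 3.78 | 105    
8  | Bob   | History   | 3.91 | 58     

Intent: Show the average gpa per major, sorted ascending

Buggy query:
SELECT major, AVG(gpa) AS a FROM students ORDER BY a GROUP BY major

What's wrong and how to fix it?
Bug: ORDER BY appears before GROUP BY; SQL clause order requires GROUP BY first

Fix: Reorder: SELECT … FROM … GROUP BY … ORDER BY …

Corrected query:
SELECT major, AVG(gpa) AS a FROM students GROUP BY major ORDER BY a

Result:
major     | a   
----------+-----
Chemistry | 3.34
History   | 3.38
Math      | 3.44
Physics   | 3.94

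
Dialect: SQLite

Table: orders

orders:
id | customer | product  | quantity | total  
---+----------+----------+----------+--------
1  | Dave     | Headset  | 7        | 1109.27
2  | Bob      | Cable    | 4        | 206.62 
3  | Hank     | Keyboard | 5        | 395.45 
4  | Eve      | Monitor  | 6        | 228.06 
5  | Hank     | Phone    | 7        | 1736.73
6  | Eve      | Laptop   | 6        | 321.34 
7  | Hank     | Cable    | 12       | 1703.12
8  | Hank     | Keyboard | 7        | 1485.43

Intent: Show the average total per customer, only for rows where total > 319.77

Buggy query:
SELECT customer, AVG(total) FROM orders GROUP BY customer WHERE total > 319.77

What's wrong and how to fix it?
Bug: WHERE cannot follow GROUP BY

Fix: Place WHERE between FROM and GROUP BY

Corrected query:
SELECT customer, AVG(total) FROM orders WHERE total > 319.77 GROUP BY customer

Result:
customer | AVG(total)
---------+-----------
Dave     | 1109.27   
Eve      | 321.34    
Hank     | 1330.1825 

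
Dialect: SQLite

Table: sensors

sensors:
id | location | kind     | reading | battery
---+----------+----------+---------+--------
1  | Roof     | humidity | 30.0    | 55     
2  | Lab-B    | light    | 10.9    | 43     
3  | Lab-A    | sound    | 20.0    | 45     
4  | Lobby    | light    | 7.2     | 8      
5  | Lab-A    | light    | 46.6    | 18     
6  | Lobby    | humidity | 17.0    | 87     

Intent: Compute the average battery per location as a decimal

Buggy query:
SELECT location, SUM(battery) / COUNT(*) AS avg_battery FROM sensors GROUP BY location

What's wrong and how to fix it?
Bug: Both operands are integers, so '/' performs integer division and truncates

Fix: Cast one side to REAL so the division keeps the fractional part

Corrected query:
SELECT location, SUM(battery) * 1.0 / COUNT(*) AS avg_battery FROM sensors GROUP BY location

Result:
location | avg_battery
---------+------------
Lab-A    | 31.5       
Lab-B    | 43         
Lobby    | 47.5       
Roof     | 55         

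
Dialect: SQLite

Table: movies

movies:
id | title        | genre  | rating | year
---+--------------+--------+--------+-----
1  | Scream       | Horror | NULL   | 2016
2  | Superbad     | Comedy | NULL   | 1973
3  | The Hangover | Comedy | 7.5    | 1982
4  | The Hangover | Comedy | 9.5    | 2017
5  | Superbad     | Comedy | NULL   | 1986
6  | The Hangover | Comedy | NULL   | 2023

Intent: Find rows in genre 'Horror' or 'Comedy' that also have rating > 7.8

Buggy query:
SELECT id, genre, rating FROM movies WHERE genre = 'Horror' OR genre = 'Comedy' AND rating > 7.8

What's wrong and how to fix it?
Bug: Without parentheses, AND is evaluated before OR, so the rating filter only applies to the 'Comedy' branch

Fix: Group the OR with parentheses (or use IN), then AND the threshold

Corrected query:
SELECT id, genre, rating FROM movies WHERE (genre = 'Horror' OR genre = 'Comedy') AND rating > 7.8

Result:
id | genre  | rating
---+--------+-------
4  | Comedy | 9.5   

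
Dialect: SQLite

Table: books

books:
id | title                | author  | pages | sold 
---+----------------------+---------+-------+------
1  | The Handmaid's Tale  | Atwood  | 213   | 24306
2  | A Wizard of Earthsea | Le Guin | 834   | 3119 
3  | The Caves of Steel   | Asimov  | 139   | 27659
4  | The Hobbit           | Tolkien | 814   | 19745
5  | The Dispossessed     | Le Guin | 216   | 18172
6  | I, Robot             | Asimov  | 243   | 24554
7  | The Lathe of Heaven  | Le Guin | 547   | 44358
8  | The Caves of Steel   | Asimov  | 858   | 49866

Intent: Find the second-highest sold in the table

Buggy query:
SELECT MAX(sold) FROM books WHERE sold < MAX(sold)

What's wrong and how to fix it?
Bug: MAX(sold) on the right of the comparison is an aggregate-in-WHERE error

Fix: Compute the overall MAX in a subquery, then take MAX of rows below it

Corrected query:
SELECT MAX(sold) FROM books WHERE sold < (SELECT MAX(sold) FROM books)

Result:
MAX(sold)
---------
44358    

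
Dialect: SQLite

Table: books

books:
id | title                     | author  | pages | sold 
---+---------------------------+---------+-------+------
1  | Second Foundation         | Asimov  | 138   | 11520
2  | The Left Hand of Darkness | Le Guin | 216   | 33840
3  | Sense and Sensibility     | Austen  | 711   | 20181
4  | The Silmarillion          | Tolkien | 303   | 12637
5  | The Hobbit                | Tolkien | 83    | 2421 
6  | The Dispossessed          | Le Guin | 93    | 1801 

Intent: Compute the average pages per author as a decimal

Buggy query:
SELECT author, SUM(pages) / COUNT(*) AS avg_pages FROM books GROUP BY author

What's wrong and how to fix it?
Bug: SUM(pages) and COUNT(*) are both integers; the division truncates the fractional part

Fix: Cast one side to REAL so the division keeps the fractional part

Corrected query:
SELECT author, SUM(pages) * 1.0 / COUNT(*) AS avg_pages FROM books GROUP BY author

Result:
author  | avg_pages
--------+----------
Asimov  | 138      
Austen  | 711      
Le Guin | 154.5    
Tolkien | 193      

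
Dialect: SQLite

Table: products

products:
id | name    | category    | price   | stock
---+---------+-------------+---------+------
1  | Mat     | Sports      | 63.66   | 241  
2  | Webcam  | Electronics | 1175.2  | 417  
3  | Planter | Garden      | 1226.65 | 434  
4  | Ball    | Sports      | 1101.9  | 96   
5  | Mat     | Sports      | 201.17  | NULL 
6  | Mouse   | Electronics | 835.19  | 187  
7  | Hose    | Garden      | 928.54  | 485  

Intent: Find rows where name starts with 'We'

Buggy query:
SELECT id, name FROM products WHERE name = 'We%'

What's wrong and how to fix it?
Bug: Wildcards only work with LIKE; '=' treats '%' as a literal character

Fix: Use LIKE for wildcard pattern matching

Corrected query:
SELECT id, name FROM products WHERE name LIKE 'We%'

Result:
id | name  
---+-------
2  | Webcam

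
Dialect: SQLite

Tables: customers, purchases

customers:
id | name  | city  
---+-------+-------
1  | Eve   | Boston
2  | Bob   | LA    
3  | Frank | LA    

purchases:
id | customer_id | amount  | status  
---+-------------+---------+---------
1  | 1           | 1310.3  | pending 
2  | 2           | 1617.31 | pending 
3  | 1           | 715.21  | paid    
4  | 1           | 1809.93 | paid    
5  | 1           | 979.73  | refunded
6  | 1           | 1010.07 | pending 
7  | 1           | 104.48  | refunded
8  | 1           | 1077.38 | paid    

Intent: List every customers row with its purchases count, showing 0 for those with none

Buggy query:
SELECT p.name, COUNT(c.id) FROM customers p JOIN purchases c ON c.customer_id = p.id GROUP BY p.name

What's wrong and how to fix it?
Bug: INNER JOIN drops customers rows that have no matching purchases rows

Fix: Switch to LEFT JOIN to retain unmatched parent rows

Corrected query:
SELECT p.name, COUNT(c.id) FROM customers p LEFT JOIN purchases c ON c.customer_id = p.id GROUP BY p.name

Result:
name  | COUNT(c.id)
------+------------
Bob   | 1          
Eve   | 7          
Frank | 0          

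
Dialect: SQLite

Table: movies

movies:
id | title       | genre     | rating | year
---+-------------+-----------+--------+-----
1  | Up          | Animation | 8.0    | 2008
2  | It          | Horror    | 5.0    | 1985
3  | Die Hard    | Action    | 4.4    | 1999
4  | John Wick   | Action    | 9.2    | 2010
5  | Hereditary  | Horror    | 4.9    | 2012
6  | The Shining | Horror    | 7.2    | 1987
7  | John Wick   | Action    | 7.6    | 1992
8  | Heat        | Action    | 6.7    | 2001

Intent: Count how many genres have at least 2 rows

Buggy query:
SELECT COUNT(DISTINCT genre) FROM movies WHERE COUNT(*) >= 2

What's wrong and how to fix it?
Bug: WHERE filters individual rows, not groups, so a group-level COUNT is invalid there

Fix: Group first with HAVING COUNT(*) >= 2, then COUNT the resulting groups

Corrected query:
SELECT COUNT(*) FROM (SELECT genre FROM movies GROUP BY genre HAVING COUNT(*) >= 2)

Result:
COUNT(*)
--------
2       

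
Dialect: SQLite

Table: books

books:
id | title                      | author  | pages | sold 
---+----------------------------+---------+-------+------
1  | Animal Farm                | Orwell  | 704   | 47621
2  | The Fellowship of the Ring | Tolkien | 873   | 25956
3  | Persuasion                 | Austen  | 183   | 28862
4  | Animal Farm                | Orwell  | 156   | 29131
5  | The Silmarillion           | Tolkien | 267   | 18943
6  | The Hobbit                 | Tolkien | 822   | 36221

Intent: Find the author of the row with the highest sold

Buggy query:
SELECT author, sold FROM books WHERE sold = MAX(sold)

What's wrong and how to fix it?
Bug: WHERE is evaluated per row; an aggregate over the whole table isn't defined there

Fix: Wrap MAX in a scalar subquery so WHERE compares against a single value

Corrected query:
SELECT author, sold FROM books WHERE sold = (SELECT MAX(sold) FROM books)

Result:
author | sold 
-------+------
Orwell | 47621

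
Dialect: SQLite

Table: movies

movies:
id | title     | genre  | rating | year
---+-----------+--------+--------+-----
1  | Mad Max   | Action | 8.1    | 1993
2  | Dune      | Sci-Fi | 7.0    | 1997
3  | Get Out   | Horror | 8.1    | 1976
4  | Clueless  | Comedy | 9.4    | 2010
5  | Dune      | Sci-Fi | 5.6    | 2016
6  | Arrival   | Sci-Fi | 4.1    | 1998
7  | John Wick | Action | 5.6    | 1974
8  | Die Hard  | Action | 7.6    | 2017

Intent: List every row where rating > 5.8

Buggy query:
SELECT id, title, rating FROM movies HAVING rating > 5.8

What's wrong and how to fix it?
Bug: HAVING filters the output of aggregation, but this query has no GROUP BY and no aggregate functions, so SQLite rejects it (HAVING clause on a non-aggregate query); the condition here is per row

Fix: Use WHERE for row-level filtering

Corrected query:
SELECT id, title, rating FROM movies WHERE rating > 5.8

Result:
id | title    | rating
---+----------+-------
1  | Mad Max  | 8.1   
2  | Dune     | 7     
3  | Get Out  | 8.1   
4  | Clueless | 9.4   
8  | Die Hard | 7.6   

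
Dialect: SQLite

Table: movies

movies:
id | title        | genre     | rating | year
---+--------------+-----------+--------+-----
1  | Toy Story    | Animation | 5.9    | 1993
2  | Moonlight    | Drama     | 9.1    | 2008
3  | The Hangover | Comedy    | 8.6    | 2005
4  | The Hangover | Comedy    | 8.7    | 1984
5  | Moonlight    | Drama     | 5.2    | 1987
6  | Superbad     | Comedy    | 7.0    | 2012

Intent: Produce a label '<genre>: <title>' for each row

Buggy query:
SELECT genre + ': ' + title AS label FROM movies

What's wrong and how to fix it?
Bug: '+' is numeric addition; on text columns SQLite converts them to 0 instead of concatenating

Fix: Replace + with || to concatenate text

Corrected query:
SELECT genre || ': ' || title AS label FROM movies

Result:
label               
--------------------
Animation: Toy Story
Drama: Moonlight    
Comedy: The Hangover
Comedy: The Hangover
Drama: Moonlight    
Comedy: Superbad    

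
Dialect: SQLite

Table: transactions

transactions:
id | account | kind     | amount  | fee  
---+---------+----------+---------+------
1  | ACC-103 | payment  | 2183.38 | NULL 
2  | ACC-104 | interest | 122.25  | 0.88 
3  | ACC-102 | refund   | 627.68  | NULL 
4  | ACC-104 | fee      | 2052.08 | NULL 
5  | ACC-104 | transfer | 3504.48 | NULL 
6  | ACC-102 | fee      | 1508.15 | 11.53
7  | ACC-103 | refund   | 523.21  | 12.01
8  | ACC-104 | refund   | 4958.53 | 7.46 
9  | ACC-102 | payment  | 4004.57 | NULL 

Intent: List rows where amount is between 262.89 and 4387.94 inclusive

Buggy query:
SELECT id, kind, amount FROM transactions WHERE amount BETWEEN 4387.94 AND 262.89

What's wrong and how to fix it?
Bug: BETWEEN expects the lower bound first; with 4387.94 AND 262.89 the range is empty

Fix: Write BETWEEN 262.89 AND 4387.94

Corrected query:
SELECT id, kind, amount FROM transactions WHERE amount BETWEEN 262.89 AND 4387.94

Result:
id | kind     | amount 
---+----------+--------
1  | payment  | 2183.38
3  | refund   | 627.68 
4  | fee      | 2052.08
5  | transfer | 3504.48
6  | fee      | 1508.15
7  | refund   | 523.21 
9  | payment  | 4004.57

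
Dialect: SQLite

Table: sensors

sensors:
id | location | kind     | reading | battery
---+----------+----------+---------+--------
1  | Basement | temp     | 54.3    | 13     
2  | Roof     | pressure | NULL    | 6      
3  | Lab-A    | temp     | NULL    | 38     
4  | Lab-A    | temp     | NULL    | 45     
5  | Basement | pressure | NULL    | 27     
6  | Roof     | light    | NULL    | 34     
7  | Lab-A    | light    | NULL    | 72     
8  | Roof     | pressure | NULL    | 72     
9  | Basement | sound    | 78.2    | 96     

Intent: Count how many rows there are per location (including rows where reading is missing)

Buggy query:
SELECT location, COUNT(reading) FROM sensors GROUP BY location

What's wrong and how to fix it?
Bug: COUNT(column) counts non-NULL values only; rows with NULL reading aren't counted

Fix: Use COUNT(*) to count all rows regardless of NULL

Corrected query:
SELECT location, COUNT(*) FROM sensors GROUP BY location

Result:
location | COUNT(*)
---------+---------
Basement | 3       
Lab-A    | 3       
Roof     | 3       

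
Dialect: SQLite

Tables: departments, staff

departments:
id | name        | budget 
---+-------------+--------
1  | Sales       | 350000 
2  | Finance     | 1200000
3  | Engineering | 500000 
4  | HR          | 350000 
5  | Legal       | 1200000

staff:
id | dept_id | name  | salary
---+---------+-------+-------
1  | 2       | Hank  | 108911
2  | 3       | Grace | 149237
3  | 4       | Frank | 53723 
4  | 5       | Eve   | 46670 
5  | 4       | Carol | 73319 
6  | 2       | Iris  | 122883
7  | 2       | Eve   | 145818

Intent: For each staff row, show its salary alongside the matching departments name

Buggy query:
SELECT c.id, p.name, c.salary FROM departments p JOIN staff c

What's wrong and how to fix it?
Bug: JOIN with no ON clause produces a cartesian product; every staff row pairs with every departments row

Fix: Specify the join condition linking the foreign key to the parent id

Corrected query:
SELECT c.id, p.name, c.salary FROM departments p JOIN staff c ON c.dept_id = p.id

Result:
id | name        | salary
---+-------------+-------
1  | Finance     | 108911
2  | Engineering | 149237
3  | HR          | 53723 
4  | Legal       | 46670 
5  | HR          | 73319 
6  | Finance     | 122883
7  | Finance     | 145818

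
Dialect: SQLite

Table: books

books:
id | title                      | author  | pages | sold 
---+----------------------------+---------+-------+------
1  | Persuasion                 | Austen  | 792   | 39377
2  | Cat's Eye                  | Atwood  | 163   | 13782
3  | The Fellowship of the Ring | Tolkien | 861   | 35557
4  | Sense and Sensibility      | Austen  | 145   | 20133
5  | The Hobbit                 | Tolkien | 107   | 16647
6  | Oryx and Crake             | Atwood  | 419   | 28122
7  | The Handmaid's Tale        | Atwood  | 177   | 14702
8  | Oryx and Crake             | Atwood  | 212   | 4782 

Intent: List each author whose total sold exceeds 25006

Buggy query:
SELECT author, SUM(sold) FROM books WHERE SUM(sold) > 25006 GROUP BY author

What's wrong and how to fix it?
Bug: WHERE runs before GROUP BY, so aggregates aren't available there

Fix: Use HAVING (which filters groups after aggregation) instead of WHERE

Corrected query:
SELECT author, SUM(sold) FROM books GROUP BY author HAVING SUM(sold) > 25006

Result:
author  | SUM(sold)
--------+----------
Atwood  | 61388    
Austen  | 59510    
Tolkien | 52204    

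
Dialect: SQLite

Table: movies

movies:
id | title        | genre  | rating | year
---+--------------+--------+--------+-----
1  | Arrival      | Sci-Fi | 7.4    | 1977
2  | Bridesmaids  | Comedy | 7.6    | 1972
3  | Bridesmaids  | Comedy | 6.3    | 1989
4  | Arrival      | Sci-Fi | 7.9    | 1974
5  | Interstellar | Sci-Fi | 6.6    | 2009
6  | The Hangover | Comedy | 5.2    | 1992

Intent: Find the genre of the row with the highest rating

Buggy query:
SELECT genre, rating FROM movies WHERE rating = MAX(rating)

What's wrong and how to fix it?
Bug: MAX(rating) is an aggregate and cannot be used directly in WHERE

Fix: Wrap MAX in a scalar subquery so WHERE compares against a single value

Corrected query:
SELECT genre, rating FROM movies WHERE rating = (SELECT MAX(rating) FROM movies)

Result:
genre  | rating
-------+-------
Sci-Fi | 7.9   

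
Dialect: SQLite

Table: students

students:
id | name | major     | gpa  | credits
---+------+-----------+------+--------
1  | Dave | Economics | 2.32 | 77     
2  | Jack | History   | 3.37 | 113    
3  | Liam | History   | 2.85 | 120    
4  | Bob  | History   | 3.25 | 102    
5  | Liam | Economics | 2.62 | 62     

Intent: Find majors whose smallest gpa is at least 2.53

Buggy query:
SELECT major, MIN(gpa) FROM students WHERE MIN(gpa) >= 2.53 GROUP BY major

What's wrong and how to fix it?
Bug: MIN() in WHERE is a misuse of aggregate

Fix: Replace WHERE with HAVING after the GROUP BY

Corrected query:
SELECT major, MIN(gpa) FROM students GROUP BY major HAVING MIN(gpa) >= 2.53

Result:
major   | MIN(gpa)
--------+---------
History | 2.85    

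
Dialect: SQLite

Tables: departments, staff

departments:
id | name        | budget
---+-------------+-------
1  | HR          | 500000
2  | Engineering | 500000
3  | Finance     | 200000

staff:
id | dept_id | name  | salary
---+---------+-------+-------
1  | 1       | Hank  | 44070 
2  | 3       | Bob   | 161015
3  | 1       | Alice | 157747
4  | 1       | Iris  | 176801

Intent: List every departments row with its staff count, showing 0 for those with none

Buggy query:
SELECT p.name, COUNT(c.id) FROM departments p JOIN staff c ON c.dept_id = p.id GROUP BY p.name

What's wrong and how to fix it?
Bug: INNER JOIN drops departments rows that have no matching staff rows

Fix: Use LEFT JOIN so parents without children still appear (COUNT(c.id) gives 0)

Corrected query:
SELECT p.name, COUNT(c.id) FROM departments p LEFT JOIN staff c ON c.dept_id = p.id GROUP BY p.name

Result:
name        | COUNT(c.id)
------------+------------
Engineering | 0          
Finance     | 1          
HR          | 3          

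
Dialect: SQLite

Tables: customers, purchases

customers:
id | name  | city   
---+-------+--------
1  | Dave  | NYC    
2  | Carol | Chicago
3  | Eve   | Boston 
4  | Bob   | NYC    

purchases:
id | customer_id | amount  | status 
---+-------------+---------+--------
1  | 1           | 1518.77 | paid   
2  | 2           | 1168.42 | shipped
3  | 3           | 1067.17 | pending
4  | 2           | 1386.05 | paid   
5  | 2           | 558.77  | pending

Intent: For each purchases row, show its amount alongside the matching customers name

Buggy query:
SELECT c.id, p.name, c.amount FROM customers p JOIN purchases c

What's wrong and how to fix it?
Bug: Missing join condition: each purchases row is matched to all customers rows instead of just its own

Fix: Add ON c.customer_id = p.id to the JOIN

Corrected query:
SELECT c.id, p.name, c.amount FROM customers p JOIN purchases c ON c.customer_id = p.id

Result:
id | name  | amount 
---+-------+--------
1  | Dave  | 1518.77
2  | Carol | 1168.42
3  | Eve   | 1067.17
4  | Carol | 1386.05
5  | Carol | 558.77 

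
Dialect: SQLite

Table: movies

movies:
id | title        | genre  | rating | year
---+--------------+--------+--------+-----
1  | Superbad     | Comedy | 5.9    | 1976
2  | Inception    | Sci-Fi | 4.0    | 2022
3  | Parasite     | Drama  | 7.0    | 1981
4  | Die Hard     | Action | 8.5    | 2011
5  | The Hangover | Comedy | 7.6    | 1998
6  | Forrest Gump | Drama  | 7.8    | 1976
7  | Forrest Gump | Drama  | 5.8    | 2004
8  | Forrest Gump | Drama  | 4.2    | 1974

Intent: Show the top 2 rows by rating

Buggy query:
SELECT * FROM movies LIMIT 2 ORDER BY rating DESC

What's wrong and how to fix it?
Bug: LIMIT must come after ORDER BY

Fix: Sort with ORDER BY, then apply LIMIT

Corrected query:
SELECT * FROM movies ORDER BY rating DESC LIMIT 2

Result:
id | title        | genre  | rating | year
---+--------------+--------+--------+-----
4  | Die Hard     | Action | 8.5    | 2011
6  | Forrest Gump | Drama  | 7.8    | 1976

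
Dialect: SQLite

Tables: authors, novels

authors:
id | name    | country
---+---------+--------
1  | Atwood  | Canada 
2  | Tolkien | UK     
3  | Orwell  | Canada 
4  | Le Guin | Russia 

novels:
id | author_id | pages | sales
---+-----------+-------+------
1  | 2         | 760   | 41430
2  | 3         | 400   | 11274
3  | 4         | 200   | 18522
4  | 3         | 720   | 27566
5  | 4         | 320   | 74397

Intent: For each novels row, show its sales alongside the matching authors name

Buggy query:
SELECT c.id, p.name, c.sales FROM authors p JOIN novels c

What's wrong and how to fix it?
Bug: JOIN with no ON clause produces a cartesian product; every novels row pairs with every authors row

Fix: Add ON c.author_id = p.id to the JOIN

Corrected query:
SELECT c.id, p.name, c.sales FROM authors p JOIN novels c ON c.author_id = p.id

Result:
id | name    | sales
---+---------+------
1  | Tolkien | 41430
2  | Orwell  | 11274
3  | Le Guin | 18522
4  | Orwell  | 27566
5  | Le Guin | 74397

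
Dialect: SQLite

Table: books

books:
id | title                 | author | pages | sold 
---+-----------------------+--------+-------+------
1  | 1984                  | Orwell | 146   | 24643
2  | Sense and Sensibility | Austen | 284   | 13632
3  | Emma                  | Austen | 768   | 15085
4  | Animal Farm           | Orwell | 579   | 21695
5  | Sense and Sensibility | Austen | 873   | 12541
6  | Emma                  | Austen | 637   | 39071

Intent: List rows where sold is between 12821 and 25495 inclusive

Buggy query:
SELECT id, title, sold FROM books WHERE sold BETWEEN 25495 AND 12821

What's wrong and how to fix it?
Bug: The bounds are reversed; BETWEEN a AND b requires a <= b to match anything

Fix: Swap the bounds so the smaller value comes first

Corrected query:
SELECT id, title, sold FROM books WHERE sold BETWEEN 12821 AND 25495

Result:
id | title                 | sold 
---+-----------------------+------
1  | 1984                  | 24643
2  | Sense and Sensibility | 13632
3  | Emma                  | 15085
4  | Animal Farm           | 21695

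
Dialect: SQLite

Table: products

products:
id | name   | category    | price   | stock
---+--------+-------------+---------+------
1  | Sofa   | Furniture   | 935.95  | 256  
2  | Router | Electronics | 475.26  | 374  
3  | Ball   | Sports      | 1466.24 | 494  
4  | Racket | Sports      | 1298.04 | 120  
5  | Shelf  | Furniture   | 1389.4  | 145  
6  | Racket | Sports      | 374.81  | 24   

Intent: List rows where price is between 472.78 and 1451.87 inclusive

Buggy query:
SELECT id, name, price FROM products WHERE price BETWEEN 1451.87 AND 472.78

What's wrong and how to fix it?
Bug: BETWEEN expects the lower bound first; with 1451.87 AND 472.78 the range is empty

Fix: Swap the bounds so the smaller value comes first

Corrected query:
SELECT id, name, price FROM products WHERE price BETWEEN 472.78 AND 1451.87

Result:
id | name   | price  
---+--------+--------
1  | Sofa   | 935.95 
2  | Router | 475.26 
4  | Racket | 1298.04
5  | Shelf  | 1389.4 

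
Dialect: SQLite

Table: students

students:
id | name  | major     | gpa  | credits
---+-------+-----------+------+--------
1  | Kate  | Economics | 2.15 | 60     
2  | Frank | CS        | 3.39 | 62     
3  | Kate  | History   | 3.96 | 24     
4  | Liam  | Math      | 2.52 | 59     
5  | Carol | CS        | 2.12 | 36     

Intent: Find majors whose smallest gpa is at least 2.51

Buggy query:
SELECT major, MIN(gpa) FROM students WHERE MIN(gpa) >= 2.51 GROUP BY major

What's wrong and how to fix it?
Bug: Aggregates like MIN are computed per group after WHERE runs

Fix: Replace WHERE with HAVING after the GROUP BY

Corrected query:
SELECT major, MIN(gpa) FROM students GROUP BY major HAVING MIN(gpa) >= 2.51

Result:
major   | MIN(gpa)
--------+---------
History | 3.96    
Math    | 2.52    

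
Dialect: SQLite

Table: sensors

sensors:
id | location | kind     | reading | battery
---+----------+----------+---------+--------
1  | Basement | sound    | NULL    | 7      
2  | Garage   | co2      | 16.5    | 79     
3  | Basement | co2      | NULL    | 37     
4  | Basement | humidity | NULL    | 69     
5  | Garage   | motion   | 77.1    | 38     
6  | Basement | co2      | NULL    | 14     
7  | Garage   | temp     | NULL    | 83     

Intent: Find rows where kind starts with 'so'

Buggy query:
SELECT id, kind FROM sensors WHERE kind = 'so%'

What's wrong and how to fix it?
Bug: Wildcards only work with LIKE; '=' treats '%' as a literal character

Fix: Use LIKE for wildcard pattern matching

Corrected query:
SELECT id, kind FROM sensors WHERE kind LIKE 'so%'

Result:
id | kind 
---+------
1  | sound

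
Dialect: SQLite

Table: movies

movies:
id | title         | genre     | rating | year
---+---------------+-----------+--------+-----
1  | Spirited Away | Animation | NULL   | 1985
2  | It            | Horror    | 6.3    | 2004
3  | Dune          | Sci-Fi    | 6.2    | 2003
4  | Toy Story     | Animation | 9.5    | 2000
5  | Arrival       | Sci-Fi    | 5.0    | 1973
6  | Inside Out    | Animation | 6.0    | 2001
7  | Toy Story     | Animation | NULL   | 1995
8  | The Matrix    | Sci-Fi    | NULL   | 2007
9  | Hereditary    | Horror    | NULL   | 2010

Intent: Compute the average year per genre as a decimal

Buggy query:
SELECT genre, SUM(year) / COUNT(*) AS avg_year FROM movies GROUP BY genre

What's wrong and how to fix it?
Bug: SUM(year) and COUNT(*) are both integers; the division truncates the fractional part

Fix: Cast one side to REAL so the division keeps the fractional part

Corrected query:
SELECT genre, SUM(year) * 1.0 / COUNT(*) AS avg_year FROM movies GROUP BY genre

Result:
genre     | avg_year   
----------+------------
Animation | 1995.25    
Horror    | 2007       
Sci-Fi    | 1994.333333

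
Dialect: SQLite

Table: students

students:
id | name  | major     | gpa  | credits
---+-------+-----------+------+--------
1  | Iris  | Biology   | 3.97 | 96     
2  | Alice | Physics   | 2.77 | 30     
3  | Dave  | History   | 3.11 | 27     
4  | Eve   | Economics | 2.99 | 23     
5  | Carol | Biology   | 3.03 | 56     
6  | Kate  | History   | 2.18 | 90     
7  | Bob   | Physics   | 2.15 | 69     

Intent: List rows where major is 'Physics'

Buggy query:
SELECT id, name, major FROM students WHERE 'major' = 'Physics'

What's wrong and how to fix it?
Bug: Single quotes denote string literals in SQL; the column name is being compared as a constant string

Fix: Reference the column as major without single quotes

Corrected query:
SELECT id, name, major FROM students WHERE major = 'Physics'

Result:
id | name  | major  
---+-------+--------
2  | Alice | Physics
7  | Bob   | Physics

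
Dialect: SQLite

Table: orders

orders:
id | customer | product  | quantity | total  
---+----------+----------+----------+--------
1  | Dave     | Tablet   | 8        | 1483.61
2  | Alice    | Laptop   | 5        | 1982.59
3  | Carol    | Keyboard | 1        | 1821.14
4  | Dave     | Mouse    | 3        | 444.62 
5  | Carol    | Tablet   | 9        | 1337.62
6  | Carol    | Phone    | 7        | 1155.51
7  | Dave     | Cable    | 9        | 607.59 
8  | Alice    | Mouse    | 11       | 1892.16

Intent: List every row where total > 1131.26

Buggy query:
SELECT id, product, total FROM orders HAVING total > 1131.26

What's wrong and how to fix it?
Bug: This is a non-aggregate query (no GROUP BY, no aggregates), so in SQLite the HAVING clause is invalid here; a row-level condition belongs in WHERE

Fix: Use WHERE for row-level filtering

Corrected query:
SELECT id, product, total FROM orders WHERE total > 1131.26

Result:
id | product  | total  
---+----------+--------
1  | Tablet   | 1483.61
2  | Laptop   | 1982.59
3  | Keyboard | 1821.14
5  | Tablet   | 1337.62
6  | Phone    | 1155.51
8  | Mouse    | 1892.16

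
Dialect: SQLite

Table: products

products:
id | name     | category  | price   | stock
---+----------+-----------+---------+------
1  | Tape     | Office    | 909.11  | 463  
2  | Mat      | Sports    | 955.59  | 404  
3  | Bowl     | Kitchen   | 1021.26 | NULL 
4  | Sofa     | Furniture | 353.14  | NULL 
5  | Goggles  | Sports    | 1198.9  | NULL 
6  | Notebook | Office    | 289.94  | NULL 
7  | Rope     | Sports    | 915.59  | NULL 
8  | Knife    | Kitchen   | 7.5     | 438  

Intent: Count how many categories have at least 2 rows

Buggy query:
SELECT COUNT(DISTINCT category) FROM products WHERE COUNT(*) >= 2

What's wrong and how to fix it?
Bug: COUNT(*) cannot appear in WHERE; the per-group count doesn't exist yet

Fix: Group first with HAVING COUNT(*) >= 2, then COUNT the resulting groups

Corrected query:
SELECT COUNT(*) FROM (SELECT category FROM products GROUP BY category HAVING COUNT(*) >= 2)

Result:
COUNT(*)
--------
3       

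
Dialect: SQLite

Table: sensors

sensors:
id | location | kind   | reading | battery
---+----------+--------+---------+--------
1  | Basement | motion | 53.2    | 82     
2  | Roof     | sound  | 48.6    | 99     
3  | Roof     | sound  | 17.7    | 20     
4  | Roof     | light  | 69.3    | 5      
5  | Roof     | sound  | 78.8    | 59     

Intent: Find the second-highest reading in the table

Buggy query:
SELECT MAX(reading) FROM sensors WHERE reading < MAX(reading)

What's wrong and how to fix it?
Bug: The inner MAX is an aggregate inside WHERE, which is not allowed

Fix: Compute the overall MAX in a subquery, then take MAX of rows below it

Corrected query:
SELECT MAX(reading) FROM sensors WHERE reading < (SELECT MAX(reading) FROM sensors)

Result:
MAX(reading)
------------
69.3        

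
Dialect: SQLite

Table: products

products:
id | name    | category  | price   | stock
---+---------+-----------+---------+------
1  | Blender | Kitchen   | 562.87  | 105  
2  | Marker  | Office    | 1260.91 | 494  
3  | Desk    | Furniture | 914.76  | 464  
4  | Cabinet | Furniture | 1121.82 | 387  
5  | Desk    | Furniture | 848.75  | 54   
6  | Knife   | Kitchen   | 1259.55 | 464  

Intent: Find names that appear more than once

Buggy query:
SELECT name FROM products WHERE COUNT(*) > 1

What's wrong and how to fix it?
Bug: COUNT(*) is an aggregate and cannot be used in WHERE

Fix: GROUP BY name, then filter groups with HAVING COUNT(*) > 1

Corrected query:
SELECT name FROM products GROUP BY name HAVING COUNT(*) > 1

Result:
name
----
Desk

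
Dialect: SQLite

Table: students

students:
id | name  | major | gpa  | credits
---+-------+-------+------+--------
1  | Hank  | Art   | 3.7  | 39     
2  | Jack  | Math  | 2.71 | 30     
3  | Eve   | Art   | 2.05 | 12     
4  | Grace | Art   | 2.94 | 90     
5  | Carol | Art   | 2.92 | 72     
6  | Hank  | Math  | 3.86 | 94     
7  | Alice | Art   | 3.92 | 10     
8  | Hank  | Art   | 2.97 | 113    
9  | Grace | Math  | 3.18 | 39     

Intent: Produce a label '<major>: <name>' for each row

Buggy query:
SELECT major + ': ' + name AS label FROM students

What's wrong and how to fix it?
Bug: '+' is numeric addition; on text columns SQLite converts them to 0 instead of concatenating

Fix: Replace + with || to concatenate text

Corrected query:
SELECT major || ': ' || name AS label FROM students

Result:
label      
-----------
Art: Hank  
Math: Jack 
Art: Eve   
Art: Grace 
Art: Carol 
Math: Hank 
Art: Alice 
Art: Hank  
Math: Grace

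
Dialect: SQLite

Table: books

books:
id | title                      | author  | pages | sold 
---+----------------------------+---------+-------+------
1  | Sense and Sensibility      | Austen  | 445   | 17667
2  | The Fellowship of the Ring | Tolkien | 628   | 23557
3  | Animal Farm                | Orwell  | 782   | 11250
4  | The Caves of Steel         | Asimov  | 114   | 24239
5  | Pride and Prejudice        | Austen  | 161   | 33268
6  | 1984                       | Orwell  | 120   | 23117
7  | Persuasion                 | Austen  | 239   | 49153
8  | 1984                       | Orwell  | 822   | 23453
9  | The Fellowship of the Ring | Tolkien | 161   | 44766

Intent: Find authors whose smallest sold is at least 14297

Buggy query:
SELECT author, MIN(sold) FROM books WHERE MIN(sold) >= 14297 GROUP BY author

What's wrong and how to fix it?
Bug: MIN() in WHERE is a misuse of aggregate

Fix: Use HAVING for the per-group MIN condition

Corrected query:
SELECT author, MIN(sold) FROM books GROUP BY author HAVING MIN(sold) >= 14297

Result:
author  | MIN(sold)
--------+----------
Asimov  | 24239    
Austen  | 17667    
Tolkien | 23557    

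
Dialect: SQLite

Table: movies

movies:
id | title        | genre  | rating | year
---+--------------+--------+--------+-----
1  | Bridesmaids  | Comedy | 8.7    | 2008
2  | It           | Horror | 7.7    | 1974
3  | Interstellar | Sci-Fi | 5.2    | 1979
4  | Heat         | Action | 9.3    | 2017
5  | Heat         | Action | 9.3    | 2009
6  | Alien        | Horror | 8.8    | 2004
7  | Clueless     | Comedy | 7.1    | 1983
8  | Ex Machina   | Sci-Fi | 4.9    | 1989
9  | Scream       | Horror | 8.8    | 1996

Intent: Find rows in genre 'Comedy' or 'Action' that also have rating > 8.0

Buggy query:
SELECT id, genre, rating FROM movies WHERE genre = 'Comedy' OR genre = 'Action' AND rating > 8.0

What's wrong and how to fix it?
Bug: AND binds tighter than OR, so this parses as genre = 'Comedy' OR (genre = 'Action' AND rating > 8.0)

Fix: Add parentheses around the OR so the AND applies to both alternatives

Corrected query:
SELECT id, genre, rating FROM movies WHERE (genre = 'Comedy' OR genre = 'Action') AND rating > 8.0

Result:
id | genre  | rating
---+--------+-------
1  | Comedy | 8.7   
4  | Action | 9.3   
5  | Action | 9.3   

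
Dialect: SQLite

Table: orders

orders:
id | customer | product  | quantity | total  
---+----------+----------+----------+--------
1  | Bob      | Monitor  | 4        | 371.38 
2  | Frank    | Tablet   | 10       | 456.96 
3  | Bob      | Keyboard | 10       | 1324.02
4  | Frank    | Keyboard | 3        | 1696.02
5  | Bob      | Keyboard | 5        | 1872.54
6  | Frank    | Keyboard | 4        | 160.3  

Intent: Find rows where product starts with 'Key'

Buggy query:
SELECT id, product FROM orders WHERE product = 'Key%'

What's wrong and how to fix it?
Bug: Wildcards only work with LIKE; '=' treats '%' as a literal character

Fix: Replace '=' with LIKE so 'Key%' is treated as a pattern

Corrected query:
SELECT id, product FROM orders WHERE product LIKE 'Key%'

Result:
id | product 
---+---------
3  | Keyboard
4  | Keyboard
5  | Keyboard
6  | Keyboard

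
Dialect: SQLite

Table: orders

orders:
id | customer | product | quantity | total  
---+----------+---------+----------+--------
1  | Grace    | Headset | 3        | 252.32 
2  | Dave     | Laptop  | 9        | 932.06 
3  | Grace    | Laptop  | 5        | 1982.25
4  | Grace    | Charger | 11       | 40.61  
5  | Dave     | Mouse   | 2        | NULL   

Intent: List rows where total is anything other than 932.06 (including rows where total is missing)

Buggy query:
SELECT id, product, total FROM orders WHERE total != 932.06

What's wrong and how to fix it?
Bug: 'total != 932.06' is unknown when total is NULL, so NULL rows are silently excluded

Fix: Add an explicit OR total IS NULL to include the missing-value rows

Corrected query:
SELECT id, product, total FROM orders WHERE total != 932.06 OR total IS NULL

Result:
id | product | total  
---+---------+--------
1  | Headset | 252.32 
3  | Laptop  | 1982.25
4  | Charger | 40.61  
5  | Mouse   | NULL   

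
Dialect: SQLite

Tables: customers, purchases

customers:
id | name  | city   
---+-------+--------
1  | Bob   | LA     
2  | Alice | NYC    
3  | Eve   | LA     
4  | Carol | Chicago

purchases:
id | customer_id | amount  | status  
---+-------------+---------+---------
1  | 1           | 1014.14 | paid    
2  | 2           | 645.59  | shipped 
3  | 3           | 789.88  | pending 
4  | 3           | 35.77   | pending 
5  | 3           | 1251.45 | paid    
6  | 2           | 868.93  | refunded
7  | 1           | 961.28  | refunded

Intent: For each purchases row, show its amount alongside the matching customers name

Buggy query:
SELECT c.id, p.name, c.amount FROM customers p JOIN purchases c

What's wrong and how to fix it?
Bug: Missing join condition: each purchases row is matched to all customers rows instead of just its own

Fix: Specify the join condition linking the foreign key to the parent id

Corrected query:
SELECT c.id, p.name, c.amount FROM customers p JOIN purchases c ON c.customer_id = p.id

Result:
id | name  | amount 
---+-------+--------
1  | Bob   | 1014.14
2  | Alice | 645.59 
3  | Eve   | 789.88 
4  | Eve   | 35.77  
5  | Eve   | 1251.45
6  | Alice | 868.93 
7  | Bob   | 961.28 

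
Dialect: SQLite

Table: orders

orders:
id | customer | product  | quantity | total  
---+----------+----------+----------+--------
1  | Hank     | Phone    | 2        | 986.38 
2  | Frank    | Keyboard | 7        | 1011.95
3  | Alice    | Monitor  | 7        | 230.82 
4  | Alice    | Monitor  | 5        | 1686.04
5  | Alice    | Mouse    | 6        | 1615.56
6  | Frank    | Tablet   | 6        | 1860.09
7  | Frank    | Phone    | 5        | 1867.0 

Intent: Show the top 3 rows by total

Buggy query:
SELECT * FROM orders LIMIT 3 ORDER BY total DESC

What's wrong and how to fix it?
Bug: LIMIT must come after ORDER BY

Fix: Sort with ORDER BY, then apply LIMIT

Corrected query:
SELECT * FROM orders ORDER BY total DESC LIMIT 3

Result:
id | customer | product | quantity | total  
---+----------+---------+----------+--------
7  | Frank    | Phone   | 5        | 1867   
6  | Frank    | Tablet  | 6        | 1860.09
4  | Alice    | Monitor | 5        | 1686.04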